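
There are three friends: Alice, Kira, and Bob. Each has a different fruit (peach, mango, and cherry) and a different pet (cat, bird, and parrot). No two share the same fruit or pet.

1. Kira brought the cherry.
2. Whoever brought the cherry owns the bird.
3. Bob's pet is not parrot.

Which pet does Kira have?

bird

With clues 1–2, cat and parrot are impossible for Kira's pet.
That leaves bird.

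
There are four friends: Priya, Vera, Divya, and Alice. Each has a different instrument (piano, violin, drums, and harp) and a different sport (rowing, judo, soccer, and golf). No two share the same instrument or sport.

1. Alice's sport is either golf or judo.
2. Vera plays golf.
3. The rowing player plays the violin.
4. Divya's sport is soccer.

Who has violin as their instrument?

Priya

With clues 1–3, Alice and Vera are impossible for the one with instrument violin.
With clues 1–4, Divya is impossible for the one with instrument violin.
That leaves Priya.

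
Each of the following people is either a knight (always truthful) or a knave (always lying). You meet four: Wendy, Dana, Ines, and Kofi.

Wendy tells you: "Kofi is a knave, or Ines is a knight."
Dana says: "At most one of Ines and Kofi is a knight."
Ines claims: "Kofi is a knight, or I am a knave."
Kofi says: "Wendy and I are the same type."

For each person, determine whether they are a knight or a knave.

Wendy: knight, Dana: knave, Ines: knight, Kofi: knight

Consider Wendy. Suppose Wendy is a knave.
Then whichever role Kofi has, Kofi's statement has the wrong truth value — contradiction.
So Wendy is a knight.
Consider Dana. Suppose Dana is a knight.
Then no assignment of the remaining roles makes every statement match its speaker's type — contradiction.
So Dana is a knave.
Consider Ines. Suppose Ines is a knave.
Then Dana's statement comes out true, contradicting Dana being a knave.
So Ines is a knight.
Consider Kofi. Suppose Kofi is a knave.
Then Dana's statement comes out true, contradicting Dana being a knave.
So Kofi is a knight.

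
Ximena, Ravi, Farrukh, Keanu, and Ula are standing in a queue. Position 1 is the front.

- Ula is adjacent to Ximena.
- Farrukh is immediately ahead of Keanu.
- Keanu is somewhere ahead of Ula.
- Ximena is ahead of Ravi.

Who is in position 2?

With clues 1–2, Ravi is ruled out for position 2.
With clues 1–3, Ula and Ximena are ruled out for position 2.
With clues 1–4, Farrukh is ruled out for position 2.
So position 2 is Keanu.

Keanu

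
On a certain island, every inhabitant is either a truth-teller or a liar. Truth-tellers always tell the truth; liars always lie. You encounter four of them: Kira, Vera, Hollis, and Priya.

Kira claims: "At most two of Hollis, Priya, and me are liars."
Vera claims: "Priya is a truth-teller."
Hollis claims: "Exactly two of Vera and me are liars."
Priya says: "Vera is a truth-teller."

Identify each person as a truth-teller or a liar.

Kira: truth-teller, Vera: truth-teller, Hollis: liar, Priya: truth-teller

Consider Kira. Suppose Kira is a liar.
Then no assignment of the remaining roles makes every statement match its speaker's type — contradiction.
So Kira is a truth-teller.
Consider Vera. Suppose Vera is a liar.
Then whichever role Hollis has, Hollis's statement has the wrong truth value — contradiction.
So Vera is a truth-teller.
With that fixed, Hollis's statement is false, so Hollis is a liar.
With that fixed, Priya's statement is true, so Priya is a truth-teller.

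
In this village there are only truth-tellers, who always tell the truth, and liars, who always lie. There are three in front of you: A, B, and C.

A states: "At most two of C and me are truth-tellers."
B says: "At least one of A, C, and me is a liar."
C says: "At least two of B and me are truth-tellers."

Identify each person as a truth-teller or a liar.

A: truth-teller, B: truth-teller, C: liar

Regardless of anyone's role, A's statement is true, so A is a truth-teller.
Consider B. Suppose B is a liar.
Then B's own statement would have to be false, but it can't be — contradiction.
So B is a truth-teller.
Consider C. Suppose C is a truth-teller.
Then B's statement comes out false, contradicting B being a truth-teller.
So C is a liar.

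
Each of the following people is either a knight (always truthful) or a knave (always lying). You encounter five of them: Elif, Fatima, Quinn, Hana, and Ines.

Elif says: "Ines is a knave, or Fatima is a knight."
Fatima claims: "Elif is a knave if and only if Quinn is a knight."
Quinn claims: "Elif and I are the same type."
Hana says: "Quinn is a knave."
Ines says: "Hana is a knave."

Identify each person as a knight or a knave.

Consider Elif. Suppose Elif is a knave.
Then whichever role Quinn has, Quinn's statement has the wrong truth value — contradiction.
So Elif is a knight.
Consider Fatima. Suppose Fatima is a knave.
Then no assignment of the remaining roles makes every statement match its speaker's type — contradiction.
So Fatima is a knight.
Consider Quinn. Suppose Quinn is a knight.
Then Fatima's statement comes out false, contradicting Fatima being a knight.
So Quinn is a knave.
With that fixed, Hana's statement is true, so Hana is a knight.
With that fixed, Ines's statement is false, so Ines is a knave.

Elif: knight, Fatima: knight, Quinn: knave, Hana: knight, Ines: knave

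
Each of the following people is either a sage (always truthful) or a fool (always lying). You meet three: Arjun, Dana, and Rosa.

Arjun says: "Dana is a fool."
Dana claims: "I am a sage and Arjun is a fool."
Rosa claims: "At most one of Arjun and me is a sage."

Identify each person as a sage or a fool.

Arjun: fool, Dana: sage, Rosa: sage

Consider Arjun. Suppose Arjun is a sage.
Then whichever role Rosa has, Rosa's statement has the wrong truth value — contradiction.
So Arjun is a fool.
With that fixed, Rosa's statement is true, so Rosa is a sage.
Consider Dana. Suppose Dana is a fool.
Then Arjun's statement comes out true, contradicting Arjun being a fool.
So Dana is a sage.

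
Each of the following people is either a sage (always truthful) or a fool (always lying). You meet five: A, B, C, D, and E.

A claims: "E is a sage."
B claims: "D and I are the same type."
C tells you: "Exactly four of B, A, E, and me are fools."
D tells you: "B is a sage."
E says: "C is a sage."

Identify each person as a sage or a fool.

Consider A. Suppose A is a sage.
Then no assignment of the remaining roles makes every statement match its speaker's type — contradiction.
So A is a fool.
Consider B. Suppose B is a fool.
Then no assignment of the remaining roles makes every statement match its speaker's type — contradiction.
So B is a sage.
With that fixed, C's statement is false, so C is a fool.
With that fixed, D's statement is true, so D is a sage.
With that fixed, E's statement is false, so E is a fool.

A: fool, B: sage, C: fool, D: sage, E: fool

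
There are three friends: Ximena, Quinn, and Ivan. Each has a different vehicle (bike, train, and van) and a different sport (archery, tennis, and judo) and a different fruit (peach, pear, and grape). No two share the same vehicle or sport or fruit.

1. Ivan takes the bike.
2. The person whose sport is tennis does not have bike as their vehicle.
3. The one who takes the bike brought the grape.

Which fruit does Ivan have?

grape

With clues 1–3, peach and pear are impossible for Ivan's fruit.
That leaves grape.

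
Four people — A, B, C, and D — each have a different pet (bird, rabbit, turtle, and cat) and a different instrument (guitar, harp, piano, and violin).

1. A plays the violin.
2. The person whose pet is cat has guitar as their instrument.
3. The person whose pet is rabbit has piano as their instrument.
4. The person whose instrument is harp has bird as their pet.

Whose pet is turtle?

With clues 1–4, B, C, and D are impossible for the one with pet turtle.
That leaves A.

A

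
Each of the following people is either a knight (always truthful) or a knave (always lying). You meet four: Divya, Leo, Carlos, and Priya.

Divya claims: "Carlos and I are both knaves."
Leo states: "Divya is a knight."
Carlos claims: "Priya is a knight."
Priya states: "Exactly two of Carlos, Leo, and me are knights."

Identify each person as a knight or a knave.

Divya: knave, Leo: knave, Carlos: knight, Priya: knight

Consider Divya. Suppose Divya is a knight.
Then Divya's own statement would have to be true, but it can't be — contradiction.
So Divya is a knave.
With that fixed, Leo's statement is false, so Leo is a knave.
Consider Carlos. Suppose Carlos is a knave.
Then Divya's statement comes out true, contradicting Divya being a knave.
So Carlos is a knight.
Consider Priya. Suppose Priya is a knave.
Then Carlos's statement comes out false, contradicting Carlos being a knight.
So Priya is a knight.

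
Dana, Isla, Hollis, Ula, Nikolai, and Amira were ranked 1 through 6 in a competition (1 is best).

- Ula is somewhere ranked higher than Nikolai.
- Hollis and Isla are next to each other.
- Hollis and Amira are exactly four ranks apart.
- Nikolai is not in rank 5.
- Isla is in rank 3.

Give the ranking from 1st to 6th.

Ula, Hollis, Isla, Nikolai, Dana, Amira

From clue 1: Ula is in {1,2,3,4,5}.
From clues 1–3: Hollis is in {1,2,5,6}.
From clues 1–4: Nikolai is in {3,4,6}.
From clues 1–5: Ula → rank 1, Hollis → rank 2, Isla → rank 3, Nikolai → rank 4, Dana → rank 5, Amira → rank 6.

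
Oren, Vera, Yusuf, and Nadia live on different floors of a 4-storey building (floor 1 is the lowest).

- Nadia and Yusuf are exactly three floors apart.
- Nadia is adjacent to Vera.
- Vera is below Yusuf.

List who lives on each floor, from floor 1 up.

From clue 1: Oren is in {2,3}.
From clues 1–3: Nadia → floor 1, Vera → floor 2, Oren → floor 3, Yusuf → floor 4.

Nadia, Vera, Oren, Yusuf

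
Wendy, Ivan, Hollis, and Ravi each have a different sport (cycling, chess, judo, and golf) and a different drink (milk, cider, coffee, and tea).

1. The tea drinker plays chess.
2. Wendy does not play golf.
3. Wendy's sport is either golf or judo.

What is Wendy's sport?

judo

With clues 1–2, golf is impossible for Wendy's sport.
With clues 1–3, chess and cycling are impossible for Wendy's sport.
That leaves judo.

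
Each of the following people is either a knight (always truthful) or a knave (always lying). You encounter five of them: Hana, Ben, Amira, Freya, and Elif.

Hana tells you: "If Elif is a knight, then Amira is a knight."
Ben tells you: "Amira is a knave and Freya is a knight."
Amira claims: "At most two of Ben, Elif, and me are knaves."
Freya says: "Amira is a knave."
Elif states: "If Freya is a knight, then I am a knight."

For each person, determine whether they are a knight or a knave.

Consider Hana. Suppose Hana is a knave.
Then no assignment of the remaining roles makes every statement match its speaker's type — contradiction.
So Hana is a knight.
Consider Ben. Suppose Ben is a knight.
Then no assignment of the remaining roles makes every statement match its speaker's type — contradiction.
So Ben is a knave.
Consider Amira. Suppose Amira is a knave.
Then no assignment of the remaining roles makes every statement match its speaker's type — contradiction.
So Amira is a knight.
With that fixed, Freya's statement is false, so Freya is a knave.
With that fixed, Elif's statement is true, so Elif is a knight.

Hana: knight, Ben: knave, Amira: knight, Freya: knave, Elif: knight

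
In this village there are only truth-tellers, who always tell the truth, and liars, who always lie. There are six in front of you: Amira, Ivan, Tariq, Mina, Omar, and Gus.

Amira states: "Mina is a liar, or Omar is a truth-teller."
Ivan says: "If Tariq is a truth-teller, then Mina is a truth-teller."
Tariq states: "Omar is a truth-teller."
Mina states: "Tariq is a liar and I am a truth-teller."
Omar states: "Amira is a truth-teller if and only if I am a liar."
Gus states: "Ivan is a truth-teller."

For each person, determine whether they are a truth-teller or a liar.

Amira: liar, Ivan: truth-teller, Tariq: liar, Mina: truth-teller, Omar: liar, Gus: truth-teller

Consider Amira. Suppose Amira is a truth-teller.
Then whichever role Omar has, Omar's statement has the wrong truth value — contradiction.
So Amira is a liar.
Consider Ivan. Suppose Ivan is a liar.
Then no assignment of the remaining roles makes every statement match its speaker's type — contradiction.
So Ivan is a truth-teller.
With that fixed, Gus's statement is true, so Gus is a truth-teller.
Consider Tariq. Suppose Tariq is a truth-teller.
Then no assignment of the remaining roles makes every statement match its speaker's type — contradiction.
So Tariq is a liar.
Consider Mina. Suppose Mina is a liar.
Then Amira's statement comes out true, contradicting Amira being a liar.
So Mina is a truth-teller.
Consider Omar. Suppose Omar is a truth-teller.
Then Amira's statement comes out true, contradicting Amira being a liar.
So Omar is a liar.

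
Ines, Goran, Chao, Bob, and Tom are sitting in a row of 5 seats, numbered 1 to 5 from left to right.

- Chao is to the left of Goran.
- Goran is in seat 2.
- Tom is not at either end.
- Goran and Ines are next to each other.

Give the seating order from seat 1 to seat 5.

Chao, Goran, Ines, Tom, Bob

From clue 1: Goran is in {2,3,4,5}.
From clues 1–2: Chao → seat 1, Goran → seat 2.
From clues 1–3: Tom is in {3,4}.
From clues 1–4: Ines → seat 3, Tom → seat 4, Bob → seat 5.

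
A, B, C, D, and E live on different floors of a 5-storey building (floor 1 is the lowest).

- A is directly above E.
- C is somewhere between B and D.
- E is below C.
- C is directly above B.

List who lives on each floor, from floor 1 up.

E, A, B, C, D

From clue 1: A is in {2,3,4,5}.
From clues 1–2: C is in {2,4}.
From clues 1–3: C → floor 4.
From clues 1–4: E → floor 1, A → floor 2, B → floor 3, D → floor 5.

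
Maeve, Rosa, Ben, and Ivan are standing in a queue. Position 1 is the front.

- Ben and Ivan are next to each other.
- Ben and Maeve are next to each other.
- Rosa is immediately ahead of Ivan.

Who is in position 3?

Ben

With clues 1–2, Rosa is ruled out for position 3.
With clues 1–3, Ivan and Maeve are ruled out for position 3.
So position 3 is Ben.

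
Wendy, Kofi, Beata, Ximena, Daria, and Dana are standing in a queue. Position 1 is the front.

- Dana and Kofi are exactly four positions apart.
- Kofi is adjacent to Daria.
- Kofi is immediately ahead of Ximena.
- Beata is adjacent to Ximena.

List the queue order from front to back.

From clue 1: Kofi is in {1,2,5,6}.
From clues 1–3: Kofi is in {2,5}.
From clues 1–4: Daria → position 1, Kofi → position 2, Ximena → position 3, Beata → position 4, Wendy → position 5, Dana → position 6.

Daria, Kofi, Ximena, Beata, Wendy, Dana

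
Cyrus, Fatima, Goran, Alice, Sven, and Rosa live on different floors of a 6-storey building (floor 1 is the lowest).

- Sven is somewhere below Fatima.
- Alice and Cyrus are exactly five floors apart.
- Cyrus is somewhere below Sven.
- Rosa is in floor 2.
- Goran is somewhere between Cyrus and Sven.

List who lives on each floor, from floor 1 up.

Cyrus, Rosa, Goran, Sven, Fatima, Alice

From clue 1: Fatima is in {2,3,4,5,6}.
From clues 1–2: Cyrus is in {1,6}.
From clues 1–3: Cyrus → floor 1, Alice → floor 6.
From clues 1–4: Rosa → floor 2.
From clues 1–5: Goran → floor 3, Sven → floor 4, Fatima → floor 5.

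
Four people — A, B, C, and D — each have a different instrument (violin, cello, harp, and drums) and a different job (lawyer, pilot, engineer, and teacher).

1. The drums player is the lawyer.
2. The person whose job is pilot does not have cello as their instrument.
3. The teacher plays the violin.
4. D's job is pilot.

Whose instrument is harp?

D

With clues 1–4, A, B, and C are impossible for the one with instrument harp.
That leaves D.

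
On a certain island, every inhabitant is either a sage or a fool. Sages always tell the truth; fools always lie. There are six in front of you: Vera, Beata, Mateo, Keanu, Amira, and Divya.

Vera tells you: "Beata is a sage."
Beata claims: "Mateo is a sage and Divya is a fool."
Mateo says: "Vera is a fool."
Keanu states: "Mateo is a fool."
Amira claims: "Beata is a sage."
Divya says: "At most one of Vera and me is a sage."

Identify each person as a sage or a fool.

Vera: fool, Beata: fool, Mateo: sage, Keanu: fool, Amira: fool, Divya: sage

Consider Vera. Suppose Vera is a sage.
Then whichever role Divya has, Divya's statement has the wrong truth value — contradiction.
So Vera is a fool.
With that fixed, Mateo's statement is true, so Mateo is a sage.
With that fixed, Keanu's statement is false, so Keanu is a fool.
With that fixed, Divya's statement is true, so Divya is a sage.
With that fixed, Beata's statement is false, so Beata is a fool.
With that fixed, Amira's statement is false, so Amira is a fool.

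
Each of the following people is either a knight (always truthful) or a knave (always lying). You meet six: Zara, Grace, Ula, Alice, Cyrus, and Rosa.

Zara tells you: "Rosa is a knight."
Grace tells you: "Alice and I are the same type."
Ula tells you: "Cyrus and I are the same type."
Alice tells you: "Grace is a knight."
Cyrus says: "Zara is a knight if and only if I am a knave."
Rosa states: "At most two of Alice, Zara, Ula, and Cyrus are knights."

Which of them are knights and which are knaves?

Zara: knave, Grace: knight, Ula: knight, Alice: knight, Cyrus: knight, Rosa: knave

Consider Zara. Suppose Zara is a knight.
Then whichever role Cyrus has, Cyrus's statement has the wrong truth value — contradiction.
So Zara is a knave.
Consider Grace. Suppose Grace is a knave.
Then no assignment of the remaining roles makes every statement match its speaker's type — contradiction.
So Grace is a knight.
With that fixed, Alice's statement is true, so Alice is a knight.
Consider Ula. Suppose Ula is a knave.
Then no assignment of the remaining roles makes every statement match its speaker's type — contradiction.
So Ula is a knight.
Consider Cyrus. Suppose Cyrus is a knave.
Then Ula's statement comes out false, contradicting Ula being a knight.
So Cyrus is a knight.
With that fixed, Rosa's statement is false, so Rosa is a knave.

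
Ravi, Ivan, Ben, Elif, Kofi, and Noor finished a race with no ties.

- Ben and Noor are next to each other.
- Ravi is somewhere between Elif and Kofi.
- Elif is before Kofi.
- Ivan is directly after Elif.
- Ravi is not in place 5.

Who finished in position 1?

With clues 1–2, Ravi is ruled out for place 1.
With clues 1–3, Kofi is ruled out for place 1.
With clues 1–4, Ivan is ruled out for place 1.
With clues 1–5, Ben and Noor are ruled out for place 1.
So place 1 is Elif.

Elif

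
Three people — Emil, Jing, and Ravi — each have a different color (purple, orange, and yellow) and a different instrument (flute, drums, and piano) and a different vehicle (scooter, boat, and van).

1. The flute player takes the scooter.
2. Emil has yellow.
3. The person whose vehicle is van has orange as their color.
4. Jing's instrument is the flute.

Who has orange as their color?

Ravi

With clues 1–2, Emil is impossible for the one with color orange.
With clues 1–4, Jing is impossible for the one with color orange.
That leaves Ravi.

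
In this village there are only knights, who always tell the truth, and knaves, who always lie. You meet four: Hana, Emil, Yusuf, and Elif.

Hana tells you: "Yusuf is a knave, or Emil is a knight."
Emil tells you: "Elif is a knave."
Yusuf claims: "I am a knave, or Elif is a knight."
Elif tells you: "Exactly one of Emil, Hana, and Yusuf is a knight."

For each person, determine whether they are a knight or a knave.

Consider Hana. Suppose Hana is a knight.
Then no assignment of the remaining roles makes every statement match its speaker's type — contradiction.
So Hana is a knave.
Consider Emil. Suppose Emil is a knight.
Then Hana's statement comes out true, contradicting Hana being a knave.
So Emil is a knave.
Consider Yusuf. Suppose Yusuf is a knave.
Then Hana's statement comes out true, contradicting Hana being a knave.
So Yusuf is a knight.
With that fixed, Elif's statement is true, so Elif is a knight.

Hana: knave, Emil: knave, Yusuf: knight, Elif: knight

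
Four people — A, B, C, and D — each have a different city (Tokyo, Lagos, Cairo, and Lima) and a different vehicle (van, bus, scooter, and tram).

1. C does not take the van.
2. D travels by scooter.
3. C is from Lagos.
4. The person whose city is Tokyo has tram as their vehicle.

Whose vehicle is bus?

C

With clues 1–2, D is impossible for the one with vehicle bus.
With clues 1–4, A and B are impossible for the one with vehicle bus.
That leaves C.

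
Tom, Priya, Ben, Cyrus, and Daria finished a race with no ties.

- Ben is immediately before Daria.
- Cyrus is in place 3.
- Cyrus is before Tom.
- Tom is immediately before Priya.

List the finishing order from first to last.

From clue 1: Ben is in {1,2,3,4}.
From clues 1–2: Cyrus → place 3.
From clues 1–3: Ben → place 1, Daria → place 2.
From clues 1–4: Tom → place 4, Priya → place 5.

Ben, Daria, Cyrus, Tom, Priya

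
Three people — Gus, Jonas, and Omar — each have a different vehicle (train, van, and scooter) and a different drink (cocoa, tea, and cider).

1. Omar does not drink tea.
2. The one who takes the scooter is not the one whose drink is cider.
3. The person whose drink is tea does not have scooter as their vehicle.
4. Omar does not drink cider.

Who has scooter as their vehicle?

Omar

With clues 1–4, Gus and Jonas are impossible for the one with vehicle scooter.
That leaves Omar.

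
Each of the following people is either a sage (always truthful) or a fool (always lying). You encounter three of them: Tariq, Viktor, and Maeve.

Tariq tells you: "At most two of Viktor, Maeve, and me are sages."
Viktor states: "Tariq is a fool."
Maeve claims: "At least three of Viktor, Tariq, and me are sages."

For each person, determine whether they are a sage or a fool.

Consider Tariq. Suppose Tariq is a fool.
Then Tariq's own statement would have to be false, but it can't be — contradiction.
So Tariq is a sage.
With that fixed, Viktor's statement is false, so Viktor is a fool.
With that fixed, Maeve's statement is false, so Maeve is a fool.

Tariq: sage, Viktor: fool, Maeve: fool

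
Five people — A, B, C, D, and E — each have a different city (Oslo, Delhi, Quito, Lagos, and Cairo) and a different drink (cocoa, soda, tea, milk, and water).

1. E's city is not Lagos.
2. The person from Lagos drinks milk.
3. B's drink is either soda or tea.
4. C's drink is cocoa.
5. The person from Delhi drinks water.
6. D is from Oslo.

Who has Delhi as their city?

E

With clues 1–5, B and C are impossible for the one with city Delhi.
With clues 1–6, A and D are impossible for the one with city Delhi.
That leaves E.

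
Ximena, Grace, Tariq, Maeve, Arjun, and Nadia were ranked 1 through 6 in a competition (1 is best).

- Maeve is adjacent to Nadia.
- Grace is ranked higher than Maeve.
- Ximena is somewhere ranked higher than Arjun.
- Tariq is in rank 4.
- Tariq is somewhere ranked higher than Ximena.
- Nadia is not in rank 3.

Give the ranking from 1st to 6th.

From clues 1–2: Grace is in {1,2,3,4}.
From clues 1–4: Tariq → rank 4.
From clues 1–5: Grace → rank 1, Ximena → rank 5, Arjun → rank 6.
From clues 1–6: Nadia → rank 2, Maeve → rank 3.

Grace, Nadia, Maeve, Tariq, Ximena, Arjun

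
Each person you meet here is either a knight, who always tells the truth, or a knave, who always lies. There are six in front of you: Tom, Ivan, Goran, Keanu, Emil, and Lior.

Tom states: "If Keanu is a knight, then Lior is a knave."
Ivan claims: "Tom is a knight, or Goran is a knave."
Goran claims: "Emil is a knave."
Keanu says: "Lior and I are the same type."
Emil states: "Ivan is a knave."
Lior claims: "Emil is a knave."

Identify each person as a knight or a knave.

Tom: knight, Ivan: knight, Goran: knight, Keanu: knave, Emil: knave, Lior: knight

Consider Tom. Suppose Tom is a knave.
Then no assignment of the remaining roles makes every statement match its speaker's type — contradiction.
So Tom is a knight.
With that fixed, Ivan's statement is true, so Ivan is a knight.
With that fixed, Emil's statement is false, so Emil is a knave.
With that fixed, Lior's statement is true, so Lior is a knight.
With that fixed, Goran's statement is true, so Goran is a knight.
Consider Keanu. Suppose Keanu is a knight.
Then Tom's statement comes out false, contradicting Tom being a knight.
So Keanu is a knave.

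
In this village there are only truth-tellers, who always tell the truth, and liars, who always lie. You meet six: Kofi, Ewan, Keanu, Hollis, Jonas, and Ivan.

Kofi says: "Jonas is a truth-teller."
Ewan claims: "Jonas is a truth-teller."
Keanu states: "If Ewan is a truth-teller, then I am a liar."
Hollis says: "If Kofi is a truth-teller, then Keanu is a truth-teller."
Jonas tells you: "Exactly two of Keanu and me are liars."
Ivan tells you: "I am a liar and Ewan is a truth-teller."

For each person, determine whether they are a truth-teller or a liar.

Consider Kofi. Suppose Kofi is a truth-teller.
Then no assignment of the remaining roles makes every statement match its speaker's type — contradiction.
So Kofi is a liar.
With that fixed, Hollis's statement is true, so Hollis is a truth-teller.
Consider Ewan. Suppose Ewan is a truth-teller.
Then whichever role Keanu has, Keanu's statement has the wrong truth value — contradiction.
So Ewan is a liar.
With that fixed, Keanu's statement is true, so Keanu is a truth-teller.
With that fixed, Jonas's statement is false, so Jonas is a liar.
With that fixed, Ivan's statement is false, so Ivan is a liar.

Kofi: liar, Ewan: liar, Keanu: truth-teller, Hollis: truth-teller, Jonas: liar, Ivan: liar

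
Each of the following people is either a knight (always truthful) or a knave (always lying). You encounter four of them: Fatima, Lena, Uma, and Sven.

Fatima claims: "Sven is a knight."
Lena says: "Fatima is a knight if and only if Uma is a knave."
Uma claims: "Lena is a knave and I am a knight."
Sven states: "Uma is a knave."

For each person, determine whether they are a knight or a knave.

Consider Fatima. Suppose Fatima is a knave.
Then no assignment of the remaining roles makes every statement match its speaker's type — contradiction.
So Fatima is a knight.
Consider Lena. Suppose Lena is a knave.
Then no assignment of the remaining roles makes every statement match its speaker's type — contradiction.
So Lena is a knight.
With that fixed, Uma's statement is false, so Uma is a knave.
With that fixed, Sven's statement is true, so Sven is a knight.

Fatima: knight, Lena: knight, Uma: knave, Sven: knight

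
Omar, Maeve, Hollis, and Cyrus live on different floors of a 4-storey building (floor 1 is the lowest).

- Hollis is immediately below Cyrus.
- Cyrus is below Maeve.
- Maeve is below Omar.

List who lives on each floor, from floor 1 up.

From clue 1: Hollis is in {1,2,3}.
From clues 1–2: Maeve is in {3,4}.
From clues 1–3: Hollis → floor 1, Cyrus → floor 2, Maeve → floor 3, Omar → floor 4.

Hollis, Cyrus, Maeve, Omar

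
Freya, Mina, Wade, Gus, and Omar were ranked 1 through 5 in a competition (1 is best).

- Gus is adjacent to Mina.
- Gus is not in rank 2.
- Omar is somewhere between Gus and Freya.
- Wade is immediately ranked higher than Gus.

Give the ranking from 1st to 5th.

Freya, Omar, Wade, Gus, Mina

From clues 1–2: Mina is in {2,3,4,5}.
From clues 1–3: Omar is in {2,3,4}.
From clues 1–4: Freya → rank 1, Omar → rank 2, Wade → rank 3, Gus → rank 4, Mina → rank 5.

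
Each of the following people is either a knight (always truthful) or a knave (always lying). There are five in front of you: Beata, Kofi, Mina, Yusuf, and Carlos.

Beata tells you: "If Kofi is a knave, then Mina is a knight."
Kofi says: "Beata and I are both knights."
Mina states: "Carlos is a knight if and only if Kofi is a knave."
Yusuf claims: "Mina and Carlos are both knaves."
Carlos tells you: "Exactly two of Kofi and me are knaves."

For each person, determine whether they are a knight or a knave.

Beata: knight, Kofi: knight, Mina: knight, Yusuf: knave, Carlos: knave

Consider Beata. Suppose Beata is a knave.
Then no assignment of the remaining roles makes every statement match its speaker's type — contradiction.
So Beata is a knight.
Consider Kofi. Suppose Kofi is a knave.
Then whichever role Carlos has, Carlos's statement has the wrong truth value — contradiction.
So Kofi is a knight.
With that fixed, Carlos's statement is false, so Carlos is a knave.
With that fixed, Mina's statement is true, so Mina is a knight.
With that fixed, Yusuf's statement is false, so Yusuf is a knave.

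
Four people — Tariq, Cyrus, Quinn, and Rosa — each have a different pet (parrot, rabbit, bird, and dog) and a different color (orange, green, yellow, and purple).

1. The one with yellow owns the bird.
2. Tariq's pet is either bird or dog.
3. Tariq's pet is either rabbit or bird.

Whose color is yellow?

With clues 1–3, Cyrus, Quinn, and Rosa are impossible for the one with color yellow.
That leaves Tariq.

Tariq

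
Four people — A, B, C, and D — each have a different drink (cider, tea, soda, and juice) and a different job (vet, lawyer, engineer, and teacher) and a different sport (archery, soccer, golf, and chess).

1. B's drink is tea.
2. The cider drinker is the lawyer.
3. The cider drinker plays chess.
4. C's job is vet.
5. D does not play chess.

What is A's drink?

cider

Clue 1 rules out tea for A's drink.
With clues 1–5, juice and soda are impossible for A's drink.
That leaves cider.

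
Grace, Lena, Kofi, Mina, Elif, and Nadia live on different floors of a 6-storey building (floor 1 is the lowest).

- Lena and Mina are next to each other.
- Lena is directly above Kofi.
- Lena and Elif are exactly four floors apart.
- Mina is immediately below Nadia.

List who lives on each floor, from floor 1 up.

Kofi, Lena, Mina, Nadia, Grace, Elif

From clues 1–2: Lena is in {2,3,4,5}.
From clues 1–3: Lena is in {2,5}.
From clues 1–4: Kofi → floor 1, Lena → floor 2, Mina → floor 3, Nadia → floor 4, Grace → floor 5, Elif → floor 6.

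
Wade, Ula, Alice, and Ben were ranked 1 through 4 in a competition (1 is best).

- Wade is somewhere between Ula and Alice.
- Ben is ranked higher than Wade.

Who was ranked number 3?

Wade

With clues 1–2, Alice, Ben, and Ula are ruled out for rank 3.
So rank 3 is Wade.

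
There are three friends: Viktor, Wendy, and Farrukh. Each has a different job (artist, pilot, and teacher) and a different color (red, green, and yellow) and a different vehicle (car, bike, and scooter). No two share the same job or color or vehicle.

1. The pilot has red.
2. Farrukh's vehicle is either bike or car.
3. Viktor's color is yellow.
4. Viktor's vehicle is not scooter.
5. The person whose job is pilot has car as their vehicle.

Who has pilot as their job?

Farrukh

With clues 1–3, Viktor is impossible for the one with job pilot.
With clues 1–5, Wendy is impossible for the one with job pilot.
That leaves Farrukh.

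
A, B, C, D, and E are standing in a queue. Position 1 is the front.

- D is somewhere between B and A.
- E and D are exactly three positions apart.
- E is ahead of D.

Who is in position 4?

With clues 1–2, E is ruled out for position 4.
With clues 1–3, A, B, and C are ruled out for position 4.
So position 4 is D.

D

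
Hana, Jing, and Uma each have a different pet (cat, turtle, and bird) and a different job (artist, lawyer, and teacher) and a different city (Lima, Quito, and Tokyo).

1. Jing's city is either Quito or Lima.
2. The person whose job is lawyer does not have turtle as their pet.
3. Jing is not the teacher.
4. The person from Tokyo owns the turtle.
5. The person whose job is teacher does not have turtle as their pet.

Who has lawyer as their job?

With clues 1–5, Hana and Uma are impossible for the one with job lawyer.
That leaves Jing.

Jing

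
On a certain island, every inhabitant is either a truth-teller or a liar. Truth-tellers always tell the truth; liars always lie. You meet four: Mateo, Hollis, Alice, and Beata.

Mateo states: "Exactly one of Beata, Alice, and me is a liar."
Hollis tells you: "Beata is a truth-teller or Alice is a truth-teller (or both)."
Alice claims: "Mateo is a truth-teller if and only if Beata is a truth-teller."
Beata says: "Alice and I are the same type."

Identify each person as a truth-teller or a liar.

Mateo: liar, Hollis: truth-teller, Alice: truth-teller, Beata: liar

Consider Mateo. Suppose Mateo is a truth-teller.
Then no assignment of the remaining roles makes every statement match its speaker's type — contradiction.
So Mateo is a liar.
Consider Hollis. Suppose Hollis is a liar.
Then no assignment of the remaining roles makes every statement match its speaker's type — contradiction.
So Hollis is a truth-teller.
Consider Alice. Suppose Alice is a liar.
Then whichever role Beata has, Beata's statement has the wrong truth value — contradiction.
So Alice is a truth-teller.
Consider Beata. Suppose Beata is a truth-teller.
Then Mateo's statement comes out true, contradicting Mateo being a liar.
So Beata is a liar.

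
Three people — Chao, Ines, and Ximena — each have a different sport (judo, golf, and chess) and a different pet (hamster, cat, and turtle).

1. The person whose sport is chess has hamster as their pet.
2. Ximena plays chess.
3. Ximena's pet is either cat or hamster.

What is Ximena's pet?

With clues 1–2, cat and turtle are impossible for Ximena's pet.
That leaves hamster.

hamster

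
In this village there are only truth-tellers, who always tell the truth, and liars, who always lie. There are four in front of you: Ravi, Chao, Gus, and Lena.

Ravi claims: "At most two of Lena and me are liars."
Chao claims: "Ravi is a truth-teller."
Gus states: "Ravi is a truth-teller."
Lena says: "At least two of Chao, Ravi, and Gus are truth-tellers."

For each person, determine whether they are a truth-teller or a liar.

Ravi: truth-teller, Chao: truth-teller, Gus: truth-teller, Lena: truth-teller

Regardless of anyone's role, Ravi's statement is true, so Ravi is a truth-teller.
With that fixed, Chao's statement is true, so Chao is a truth-teller.
With that fixed, Gus's statement is true, so Gus is a truth-teller.
With that fixed, Lena's statement is true, so Lena is a truth-teller.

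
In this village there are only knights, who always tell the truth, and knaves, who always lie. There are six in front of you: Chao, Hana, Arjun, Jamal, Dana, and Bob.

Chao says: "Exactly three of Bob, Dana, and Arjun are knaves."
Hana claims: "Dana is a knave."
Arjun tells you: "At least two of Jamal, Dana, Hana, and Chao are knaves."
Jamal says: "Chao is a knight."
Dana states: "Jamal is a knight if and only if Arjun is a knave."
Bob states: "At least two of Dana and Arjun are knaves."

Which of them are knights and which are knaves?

Chao: knave, Hana: knave, Arjun: knight, Jamal: knave, Dana: knight, Bob: knave

Consider Chao. Suppose Chao is a knight.
Then no assignment of the remaining roles makes every statement match its speaker's type — contradiction.
So Chao is a knave.
With that fixed, Jamal's statement is false, so Jamal is a knave.
With that fixed, Arjun's statement is true, so Arjun is a knight.
With that fixed, Dana's statement is true, so Dana is a knight.
With that fixed, Bob's statement is false, so Bob is a knave.
With that fixed, Hana's statement is false, so Hana is a knave.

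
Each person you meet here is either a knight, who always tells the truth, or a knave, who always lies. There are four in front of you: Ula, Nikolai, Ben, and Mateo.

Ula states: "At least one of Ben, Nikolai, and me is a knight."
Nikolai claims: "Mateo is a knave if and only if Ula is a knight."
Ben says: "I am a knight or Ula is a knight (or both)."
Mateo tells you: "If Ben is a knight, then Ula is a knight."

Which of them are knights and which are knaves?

Ula: knight, Nikolai: knave, Ben: knight, Mateo: knight

Consider Ula. Suppose Ula is a knave.
Then no assignment of the remaining roles makes every statement match its speaker's type — contradiction.
So Ula is a knight.
With that fixed, Ben's statement is true, so Ben is a knight.
With that fixed, Mateo's statement is true, so Mateo is a knight.
With that fixed, Nikolai's statement is false, so Nikolai is a knave.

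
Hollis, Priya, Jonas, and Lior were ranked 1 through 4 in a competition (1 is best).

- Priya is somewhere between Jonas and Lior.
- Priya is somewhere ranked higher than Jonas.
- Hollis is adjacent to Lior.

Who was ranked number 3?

With clues 1–2, Lior is ruled out for rank 3.
With clues 1–3, Hollis and Jonas are ruled out for rank 3.
So rank 3 is Priya.

Priya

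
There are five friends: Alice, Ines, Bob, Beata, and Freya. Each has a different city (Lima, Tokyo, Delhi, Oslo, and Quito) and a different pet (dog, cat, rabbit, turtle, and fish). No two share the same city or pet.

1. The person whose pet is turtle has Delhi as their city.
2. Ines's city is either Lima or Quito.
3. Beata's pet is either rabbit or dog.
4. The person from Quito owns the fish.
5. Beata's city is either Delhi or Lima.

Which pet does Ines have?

With clues 1–2, turtle is impossible for Ines's pet.
With clues 1–5, cat, dog, and rabbit are impossible for Ines's pet.
That leaves fish.

fish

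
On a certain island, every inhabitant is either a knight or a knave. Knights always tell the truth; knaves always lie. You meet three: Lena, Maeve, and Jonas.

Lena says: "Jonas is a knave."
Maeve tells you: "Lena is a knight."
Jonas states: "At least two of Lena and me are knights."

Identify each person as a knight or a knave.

Consider Lena. Suppose Lena is a knave.
Then no assignment of the remaining roles makes every statement match its speaker's type — contradiction.
So Lena is a knight.
With that fixed, Maeve's statement is true, so Maeve is a knight.
Consider Jonas. Suppose Jonas is a knight.
Then Lena's statement comes out false, contradicting Lena being a knight.
So Jonas is a knave.

Lena: knight, Maeve: knight, Jonas: knave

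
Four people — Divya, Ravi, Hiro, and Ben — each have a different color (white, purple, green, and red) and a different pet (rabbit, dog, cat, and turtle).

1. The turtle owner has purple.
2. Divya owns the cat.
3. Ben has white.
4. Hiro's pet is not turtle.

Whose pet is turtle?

Ravi

With clues 1–2, Divya is impossible for the one with pet turtle.
With clues 1–3, Ben is impossible for the one with pet turtle.
With clues 1–4, Hiro is impossible for the one with pet turtle.
That leaves Ravi.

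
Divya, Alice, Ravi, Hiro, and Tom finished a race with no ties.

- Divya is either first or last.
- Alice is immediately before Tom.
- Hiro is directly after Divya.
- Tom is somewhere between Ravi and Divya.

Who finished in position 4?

Tom

With clue 1, Divya is ruled out for place 4.
With clues 1–3, Hiro and Ravi are ruled out for place 4.
With clues 1–4, Alice is ruled out for place 4.
So place 4 is Tom.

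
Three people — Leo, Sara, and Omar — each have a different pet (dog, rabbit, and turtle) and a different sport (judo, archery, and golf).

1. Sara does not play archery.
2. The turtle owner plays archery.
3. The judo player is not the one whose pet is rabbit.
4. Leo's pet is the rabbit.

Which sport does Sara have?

judo

Clue 1 rules out archery for Sara's sport.
With clues 1–4, golf is impossible for Sara's sport.
That leaves judo.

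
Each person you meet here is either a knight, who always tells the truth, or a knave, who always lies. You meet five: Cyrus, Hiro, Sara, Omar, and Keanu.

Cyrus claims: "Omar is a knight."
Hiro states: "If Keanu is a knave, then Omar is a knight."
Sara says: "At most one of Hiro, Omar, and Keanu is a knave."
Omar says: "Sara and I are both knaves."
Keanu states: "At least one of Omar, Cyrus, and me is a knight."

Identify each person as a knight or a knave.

Cyrus: knave, Hiro: knight, Sara: knight, Omar: knave, Keanu: knight

Consider Cyrus. Suppose Cyrus is a knight.
Then no assignment of the remaining roles makes every statement match its speaker's type — contradiction.
So Cyrus is a knave.
Consider Hiro. Suppose Hiro is a knave.
Then no assignment of the remaining roles makes every statement match its speaker's type — contradiction.
So Hiro is a knight.
Consider Sara. Suppose Sara is a knave.
Then whichever role Omar has, Omar's statement has the wrong truth value — contradiction.
So Sara is a knight.
With that fixed, Omar's statement is false, so Omar is a knave.
Consider Keanu. Suppose Keanu is a knave.
Then Hiro's statement comes out false, contradicting Hiro being a knight.
So Keanu is a knight.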